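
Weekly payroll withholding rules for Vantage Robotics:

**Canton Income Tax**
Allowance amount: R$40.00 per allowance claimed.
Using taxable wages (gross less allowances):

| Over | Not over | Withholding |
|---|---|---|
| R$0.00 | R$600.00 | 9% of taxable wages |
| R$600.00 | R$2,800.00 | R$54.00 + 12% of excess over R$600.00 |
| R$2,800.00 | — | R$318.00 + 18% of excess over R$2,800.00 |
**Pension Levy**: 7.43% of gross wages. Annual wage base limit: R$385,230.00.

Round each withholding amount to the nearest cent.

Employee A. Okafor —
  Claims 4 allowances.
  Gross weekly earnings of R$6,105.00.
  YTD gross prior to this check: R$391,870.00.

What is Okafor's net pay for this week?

R$5,220.90

Canton Income Tax: taxable = R$6,105.00 − 4×R$40.00 = R$5,945.00
  R$318.00 + 18% × (R$5,945.00 − R$2,800.00) = R$318.00 + 18% × R$3,145.00 = R$884.10
Pension Levy: YTD R$391,870.00 ≥ cap R$385,230.00 → R$0.00
Total withheld: R$884.10 + R$0.00 = R$884.10
Net pay: R$6,105.00 − R$884.10 = R$5,220.90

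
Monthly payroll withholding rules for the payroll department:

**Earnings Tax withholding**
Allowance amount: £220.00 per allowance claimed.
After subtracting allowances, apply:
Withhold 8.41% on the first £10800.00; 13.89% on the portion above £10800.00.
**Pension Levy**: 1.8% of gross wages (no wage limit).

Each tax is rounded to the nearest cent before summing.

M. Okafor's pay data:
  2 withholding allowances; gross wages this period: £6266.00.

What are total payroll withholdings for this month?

£602.76

Earnings Tax: taxable = £6266.00 − 2×£220.00 = £5826.00
  8.41% × £5826.00 = £489.97
Pension Levy: 1.8% × £6266.00 = £112.79
Total: £489.97 + £112.79 = £602.76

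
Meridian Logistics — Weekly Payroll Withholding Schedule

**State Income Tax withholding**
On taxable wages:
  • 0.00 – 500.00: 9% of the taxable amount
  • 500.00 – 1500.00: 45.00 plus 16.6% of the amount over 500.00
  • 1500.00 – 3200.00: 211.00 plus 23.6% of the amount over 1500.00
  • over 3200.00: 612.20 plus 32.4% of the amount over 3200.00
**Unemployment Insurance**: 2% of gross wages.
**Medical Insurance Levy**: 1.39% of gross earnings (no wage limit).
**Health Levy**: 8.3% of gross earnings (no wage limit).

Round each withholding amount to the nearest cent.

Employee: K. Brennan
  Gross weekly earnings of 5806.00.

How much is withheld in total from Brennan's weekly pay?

State Income Tax: taxable = 5806.00
  612.20 + 32.4% × (5806.00 − 3200.00) = 612.20 + 32.4% × 2606.00 = 1456.54
Unemployment Insurance: 2% × 5806.00 = 116.12
Medical Insurance Levy: 1.39% × 5806.00 = 80.70
Health Levy: 8.3% × 5806.00 = 481.90
Total: 1456.54 + 116.12 + 80.70 + 481.90 = 2135.26

2135.26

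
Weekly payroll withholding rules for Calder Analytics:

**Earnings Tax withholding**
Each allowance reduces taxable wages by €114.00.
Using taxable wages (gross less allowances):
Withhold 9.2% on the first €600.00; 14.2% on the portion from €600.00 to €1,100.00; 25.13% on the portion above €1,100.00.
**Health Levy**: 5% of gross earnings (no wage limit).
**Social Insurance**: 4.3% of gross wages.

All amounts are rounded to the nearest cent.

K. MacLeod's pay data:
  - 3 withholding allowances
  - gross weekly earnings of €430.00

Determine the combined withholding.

Earnings Tax: taxable = €430.00 − 3×€114.00 = €88.00
  9.2% × €88.00 = €8.10
Health Levy: 5% × €430.00 = €21.50
Social Insurance: 4.3% × €430.00 = €18.49
Total: €8.10 + €21.50 + €18.49 = €48.09

€48.09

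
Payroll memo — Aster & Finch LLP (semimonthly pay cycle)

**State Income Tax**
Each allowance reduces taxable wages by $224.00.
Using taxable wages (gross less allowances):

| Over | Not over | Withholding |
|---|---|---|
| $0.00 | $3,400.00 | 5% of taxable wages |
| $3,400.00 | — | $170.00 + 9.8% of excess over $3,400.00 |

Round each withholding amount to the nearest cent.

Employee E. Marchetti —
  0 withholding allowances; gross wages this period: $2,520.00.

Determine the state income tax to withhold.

State Income Tax: taxable = $2,520.00
  5% × $2,520.00 = $126.00

$126.00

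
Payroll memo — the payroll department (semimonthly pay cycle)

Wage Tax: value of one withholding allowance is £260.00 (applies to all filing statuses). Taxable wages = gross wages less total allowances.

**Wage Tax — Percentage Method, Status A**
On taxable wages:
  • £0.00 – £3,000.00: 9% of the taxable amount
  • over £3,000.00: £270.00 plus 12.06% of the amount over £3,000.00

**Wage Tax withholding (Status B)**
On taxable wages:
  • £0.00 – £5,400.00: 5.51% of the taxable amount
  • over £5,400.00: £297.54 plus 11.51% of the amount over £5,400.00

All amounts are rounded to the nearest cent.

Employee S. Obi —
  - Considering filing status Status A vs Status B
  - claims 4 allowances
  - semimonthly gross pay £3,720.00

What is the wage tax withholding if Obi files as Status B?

Wage Tax (Status B): taxable = £3,720.00 − 4×£260.00 = £2,680.00
  5.51% × £2,680.00 = £147.67

£147.67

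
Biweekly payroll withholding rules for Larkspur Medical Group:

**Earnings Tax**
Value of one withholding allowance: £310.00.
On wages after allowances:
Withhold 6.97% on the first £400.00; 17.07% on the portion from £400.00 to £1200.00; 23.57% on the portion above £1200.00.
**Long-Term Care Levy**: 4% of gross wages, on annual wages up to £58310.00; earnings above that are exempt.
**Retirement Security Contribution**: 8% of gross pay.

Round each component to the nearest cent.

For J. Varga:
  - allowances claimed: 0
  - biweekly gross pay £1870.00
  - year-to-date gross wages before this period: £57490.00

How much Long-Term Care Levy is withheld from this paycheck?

£32.80

Long-Term Care Levy: cap £58310.00 − YTD £57490.00 = £820.00 subject; 4% × £820.00 = £32.80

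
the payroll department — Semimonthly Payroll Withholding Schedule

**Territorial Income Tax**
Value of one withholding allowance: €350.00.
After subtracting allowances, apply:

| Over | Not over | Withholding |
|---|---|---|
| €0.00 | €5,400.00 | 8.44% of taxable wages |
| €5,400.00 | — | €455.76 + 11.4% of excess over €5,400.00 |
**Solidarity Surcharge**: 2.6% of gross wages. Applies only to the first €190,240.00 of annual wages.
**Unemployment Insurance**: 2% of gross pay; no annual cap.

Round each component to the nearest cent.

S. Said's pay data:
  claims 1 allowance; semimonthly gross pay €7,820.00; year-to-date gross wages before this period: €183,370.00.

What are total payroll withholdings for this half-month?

Territorial Income Tax: taxable = €7,820.00 − 1×€350.00 = €7,470.00
  €455.76 + 11.4% × (€7,470.00 − €5,400.00) = €455.76 + 11.4% × €2,070.00 = €691.74
Solidarity Surcharge: cap €190,240.00 − YTD €183,370.00 = €6,870.00 subject; 2.6% × €6,870.00 = €178.62
Unemployment Insurance: 2% × €7,820.00 = €156.40
Total: €691.74 + €178.62 + €156.40 = €1,026.76

€1,026.76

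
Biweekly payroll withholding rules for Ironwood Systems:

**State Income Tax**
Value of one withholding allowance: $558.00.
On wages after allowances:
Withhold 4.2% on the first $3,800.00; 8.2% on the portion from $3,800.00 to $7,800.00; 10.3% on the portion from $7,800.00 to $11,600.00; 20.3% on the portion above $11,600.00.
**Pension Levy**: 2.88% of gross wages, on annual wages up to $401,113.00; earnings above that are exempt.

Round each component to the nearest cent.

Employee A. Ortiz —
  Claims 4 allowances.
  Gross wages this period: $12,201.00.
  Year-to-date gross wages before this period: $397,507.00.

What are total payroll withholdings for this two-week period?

State Income Tax: taxable = $12,201.00 − 4×$558.00 = $9,969.00
  $487.60 + 10.3% × ($9,969.00 − $7,800.00) = $487.60 + 10.3% × $2,169.00 = $711.01
Pension Levy: cap $401,113.00 − YTD $397,507.00 = $3,606.00 subject; 2.88% × $3,606.00 = $103.85
Total: $711.01 + $103.85 = $814.86

$814.86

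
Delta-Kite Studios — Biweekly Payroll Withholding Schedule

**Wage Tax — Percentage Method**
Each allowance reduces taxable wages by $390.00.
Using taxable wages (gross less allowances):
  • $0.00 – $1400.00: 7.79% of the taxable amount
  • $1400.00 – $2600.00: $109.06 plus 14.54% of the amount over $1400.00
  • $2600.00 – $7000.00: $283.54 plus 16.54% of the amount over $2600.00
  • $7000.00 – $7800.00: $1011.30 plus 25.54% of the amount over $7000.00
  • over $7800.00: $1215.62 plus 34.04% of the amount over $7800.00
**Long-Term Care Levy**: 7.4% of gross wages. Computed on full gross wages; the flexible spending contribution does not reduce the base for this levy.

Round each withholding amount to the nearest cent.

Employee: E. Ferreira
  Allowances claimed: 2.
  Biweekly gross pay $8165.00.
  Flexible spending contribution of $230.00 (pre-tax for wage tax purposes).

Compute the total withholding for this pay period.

$1655.10

Wage Tax: taxable = $8165.00 − $230.00 − 2×$390.00 = $7155.00
  $1011.30 + 25.54% × ($7155.00 − $7000.00) = $1011.30 + 25.54% × $155.00 = $1050.89
Long-Term Care Levy: 7.4% × $8165.00 = $604.21
Total: $1050.89 + $604.21 = $1655.10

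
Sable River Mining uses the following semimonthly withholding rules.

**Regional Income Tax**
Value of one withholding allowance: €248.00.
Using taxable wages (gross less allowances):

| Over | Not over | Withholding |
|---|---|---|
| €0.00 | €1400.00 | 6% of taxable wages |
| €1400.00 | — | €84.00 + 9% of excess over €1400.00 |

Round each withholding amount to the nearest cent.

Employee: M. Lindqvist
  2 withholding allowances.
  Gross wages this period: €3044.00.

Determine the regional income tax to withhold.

€187.32

Regional Income Tax: taxable = €3044.00 − 2×€248.00 = €2548.00
  €84.00 + 9% × (€2548.00 − €1400.00) = €84.00 + 9% × €1148.00 = €187.32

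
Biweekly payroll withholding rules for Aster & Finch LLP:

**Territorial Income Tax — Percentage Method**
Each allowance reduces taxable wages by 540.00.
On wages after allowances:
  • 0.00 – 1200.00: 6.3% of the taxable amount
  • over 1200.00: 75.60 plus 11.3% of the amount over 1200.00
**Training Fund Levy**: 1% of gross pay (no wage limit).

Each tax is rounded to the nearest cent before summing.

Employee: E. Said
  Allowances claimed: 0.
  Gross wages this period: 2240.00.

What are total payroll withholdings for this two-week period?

215.52

Territorial Income Tax: taxable = 2240.00
  75.60 + 11.3% × (2240.00 − 1200.00) = 75.60 + 11.3% × 1040.00 = 193.12
Training Fund Levy: 1% × 2240.00 = 22.40
Total: 193.12 + 22.40 = 215.52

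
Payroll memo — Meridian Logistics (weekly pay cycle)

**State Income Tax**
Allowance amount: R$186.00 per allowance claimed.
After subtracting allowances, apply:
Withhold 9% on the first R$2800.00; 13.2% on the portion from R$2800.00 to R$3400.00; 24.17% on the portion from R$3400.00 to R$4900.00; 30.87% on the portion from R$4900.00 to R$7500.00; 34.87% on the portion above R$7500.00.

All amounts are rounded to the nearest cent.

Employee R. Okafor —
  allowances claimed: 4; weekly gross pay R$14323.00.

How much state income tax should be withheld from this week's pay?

R$3616.12

State Income Tax: taxable = R$14323.00 − 4×R$186.00 = R$13579.00
  R$1496.37 + 34.87% × (R$13579.00 − R$7500.00) = R$1496.37 + 34.87% × R$6079.00 = R$3616.12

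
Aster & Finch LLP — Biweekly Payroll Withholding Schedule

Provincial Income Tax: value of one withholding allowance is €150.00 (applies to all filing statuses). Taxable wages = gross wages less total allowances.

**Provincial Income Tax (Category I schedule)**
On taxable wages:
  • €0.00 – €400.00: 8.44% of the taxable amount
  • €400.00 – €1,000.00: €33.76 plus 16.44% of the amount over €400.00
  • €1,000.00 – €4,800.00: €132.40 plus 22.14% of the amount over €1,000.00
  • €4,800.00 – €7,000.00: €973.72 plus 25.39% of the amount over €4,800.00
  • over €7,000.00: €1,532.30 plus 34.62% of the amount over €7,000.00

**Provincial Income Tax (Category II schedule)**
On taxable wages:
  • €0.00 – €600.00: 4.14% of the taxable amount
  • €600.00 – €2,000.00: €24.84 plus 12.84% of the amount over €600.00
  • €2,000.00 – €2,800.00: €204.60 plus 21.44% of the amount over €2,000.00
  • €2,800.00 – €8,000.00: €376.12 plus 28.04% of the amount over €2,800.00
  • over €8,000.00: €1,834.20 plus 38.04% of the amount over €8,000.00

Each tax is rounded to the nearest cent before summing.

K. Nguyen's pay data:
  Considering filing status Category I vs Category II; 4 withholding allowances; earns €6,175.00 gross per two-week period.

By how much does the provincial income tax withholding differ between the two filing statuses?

Provincial Income Tax (Category I): taxable = €6,175.00 − 4×€150.00 = €5,575.00
  €973.72 + 25.39% × (€5,575.00 − €4,800.00) = €973.72 + 25.39% × €775.00 = €1,170.49
Provincial Income Tax (Category II): taxable = €6,175.00 − 4×€150.00 = €5,575.00
  €376.12 + 28.04% × (€5,575.00 − €2,800.00) = €376.12 + 28.04% × €2,775.00 = €1,154.23
Difference: |€1,170.49 − €1,154.23| = €16.26 (higher under Category I)

€16.26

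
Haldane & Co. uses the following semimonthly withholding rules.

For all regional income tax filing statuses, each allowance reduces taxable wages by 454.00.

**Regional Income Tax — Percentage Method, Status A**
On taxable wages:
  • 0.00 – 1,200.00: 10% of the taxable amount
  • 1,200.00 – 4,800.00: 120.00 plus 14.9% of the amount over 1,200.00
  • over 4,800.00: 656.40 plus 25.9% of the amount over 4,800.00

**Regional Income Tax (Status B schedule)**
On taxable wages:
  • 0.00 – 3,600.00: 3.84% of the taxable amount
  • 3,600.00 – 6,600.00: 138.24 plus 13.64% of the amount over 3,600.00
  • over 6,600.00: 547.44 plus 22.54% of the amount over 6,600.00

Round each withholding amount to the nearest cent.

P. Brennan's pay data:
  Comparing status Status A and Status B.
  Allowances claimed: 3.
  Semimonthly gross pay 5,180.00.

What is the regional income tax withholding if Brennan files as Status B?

Regional Income Tax (Status B): taxable = 5,180.00 − 3×454.00 = 3,818.00
  138.24 + 13.64% × (3,818.00 − 3,600.00) = 138.24 + 13.64% × 218.00 = 167.98

167.98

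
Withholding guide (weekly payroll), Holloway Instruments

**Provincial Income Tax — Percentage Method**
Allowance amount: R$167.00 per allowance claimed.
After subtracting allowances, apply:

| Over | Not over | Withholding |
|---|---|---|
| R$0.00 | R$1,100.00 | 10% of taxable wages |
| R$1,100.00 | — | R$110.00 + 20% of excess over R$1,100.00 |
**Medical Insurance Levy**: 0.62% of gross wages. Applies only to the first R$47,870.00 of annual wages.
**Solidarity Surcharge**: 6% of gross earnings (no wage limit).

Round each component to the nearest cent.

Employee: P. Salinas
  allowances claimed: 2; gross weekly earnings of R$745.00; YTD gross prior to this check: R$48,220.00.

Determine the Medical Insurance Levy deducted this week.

R$0.00

Medical Insurance Levy: YTD R$48,220.00 ≥ cap R$47,870.00 → R$0.00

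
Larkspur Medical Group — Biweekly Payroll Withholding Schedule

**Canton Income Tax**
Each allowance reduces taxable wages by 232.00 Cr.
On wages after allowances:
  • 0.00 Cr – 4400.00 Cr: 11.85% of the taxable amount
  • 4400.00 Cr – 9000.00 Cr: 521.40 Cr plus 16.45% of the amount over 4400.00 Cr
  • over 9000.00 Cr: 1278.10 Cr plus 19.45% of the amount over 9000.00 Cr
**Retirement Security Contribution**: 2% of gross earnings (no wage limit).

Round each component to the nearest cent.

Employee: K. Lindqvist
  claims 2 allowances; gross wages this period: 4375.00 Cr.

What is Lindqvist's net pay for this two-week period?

Canton Income Tax: taxable = 4375.00 Cr − 2×232.00 Cr = 3911.00 Cr
  11.85% × 3911.00 Cr = 463.45 Cr
Retirement Security Contribution: 2% × 4375.00 Cr = 87.50 Cr
Total withheld: 463.45 Cr + 87.50 Cr = 550.95 Cr
Net pay: 4375.00 Cr − 550.95 Cr = 3824.05 Cr

3824.05 Cr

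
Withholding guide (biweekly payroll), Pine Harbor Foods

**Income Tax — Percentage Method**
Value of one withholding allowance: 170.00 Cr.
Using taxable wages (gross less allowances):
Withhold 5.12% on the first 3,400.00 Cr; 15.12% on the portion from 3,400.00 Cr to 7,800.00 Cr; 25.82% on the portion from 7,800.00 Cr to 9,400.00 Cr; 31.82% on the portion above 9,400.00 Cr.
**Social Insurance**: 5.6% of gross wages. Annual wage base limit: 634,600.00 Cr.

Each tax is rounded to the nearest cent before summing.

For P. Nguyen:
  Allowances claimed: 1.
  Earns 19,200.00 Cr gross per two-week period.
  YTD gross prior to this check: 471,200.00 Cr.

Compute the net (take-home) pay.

Income Tax: taxable = 19,200.00 Cr − 1×170.00 Cr = 19,030.00 Cr
  1,252.48 Cr + 31.82% × (19,030.00 Cr − 9,400.00 Cr) = 1,252.48 Cr + 31.82% × 9,630.00 Cr = 4,316.75 Cr
Social Insurance: 5.6% × 19,200.00 Cr = 1,075.20 Cr
Total withheld: 4,316.75 Cr + 1,075.20 Cr = 5,391.95 Cr
Net pay: 19,200.00 Cr − 5,391.95 Cr = 13,808.05 Cr

13,808.05 Cr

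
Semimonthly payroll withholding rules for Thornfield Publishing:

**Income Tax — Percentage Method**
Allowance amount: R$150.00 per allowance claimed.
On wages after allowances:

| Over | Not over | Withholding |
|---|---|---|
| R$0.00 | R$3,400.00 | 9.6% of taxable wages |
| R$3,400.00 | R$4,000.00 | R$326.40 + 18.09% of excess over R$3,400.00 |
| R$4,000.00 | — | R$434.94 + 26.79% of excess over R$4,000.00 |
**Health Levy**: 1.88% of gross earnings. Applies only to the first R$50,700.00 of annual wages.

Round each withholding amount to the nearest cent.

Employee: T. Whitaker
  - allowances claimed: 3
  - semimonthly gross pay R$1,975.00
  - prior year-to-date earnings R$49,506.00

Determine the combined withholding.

Income Tax: taxable = R$1,975.00 − 3×R$150.00 = R$1,525.00
  9.6% × R$1,525.00 = R$146.40
Health Levy: cap R$50,700.00 − YTD R$49,506.00 = R$1,194.00 subject; 1.88% × R$1,194.00 = R$22.45
Total: R$146.40 + R$22.45 = R$168.85

R$168.85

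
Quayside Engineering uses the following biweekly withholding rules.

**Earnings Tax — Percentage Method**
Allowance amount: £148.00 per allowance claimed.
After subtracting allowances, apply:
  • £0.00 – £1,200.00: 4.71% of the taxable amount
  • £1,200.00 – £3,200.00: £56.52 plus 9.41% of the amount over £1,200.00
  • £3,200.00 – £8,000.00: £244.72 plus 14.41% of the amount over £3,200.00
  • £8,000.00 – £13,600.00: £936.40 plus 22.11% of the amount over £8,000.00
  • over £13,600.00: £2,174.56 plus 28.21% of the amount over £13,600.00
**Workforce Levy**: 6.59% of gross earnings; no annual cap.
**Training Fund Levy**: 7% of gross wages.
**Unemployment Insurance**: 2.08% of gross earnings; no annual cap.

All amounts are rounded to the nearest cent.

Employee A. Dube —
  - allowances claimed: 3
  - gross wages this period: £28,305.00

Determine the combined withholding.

£10,632.98

Earnings Tax: taxable = £28,305.00 − 3×£148.00 = £27,861.00
  £2,174.56 + 28.21% × (£27,861.00 − £13,600.00) = £2,174.56 + 28.21% × £14,261.00 = £6,197.59
Workforce Levy: 6.59% × £28,305.00 = £1,865.30
Training Fund Levy: 7% × £28,305.00 = £1,981.35
Unemployment Insurance: 2.08% × £28,305.00 = £588.74
Total: £6,197.59 + £1,865.30 + £1,981.35 + £588.74 = £10,632.98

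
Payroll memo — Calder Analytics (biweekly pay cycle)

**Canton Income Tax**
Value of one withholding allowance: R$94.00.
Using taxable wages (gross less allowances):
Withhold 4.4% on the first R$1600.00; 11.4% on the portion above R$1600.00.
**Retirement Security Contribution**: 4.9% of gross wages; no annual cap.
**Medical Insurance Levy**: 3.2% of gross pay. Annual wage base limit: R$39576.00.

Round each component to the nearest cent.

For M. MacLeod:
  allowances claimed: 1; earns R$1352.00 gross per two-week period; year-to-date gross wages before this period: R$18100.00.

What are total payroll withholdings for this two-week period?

Canton Income Tax: taxable = R$1352.00 − 1×R$94.00 = R$1258.00
  4.4% × R$1258.00 = R$55.35
Retirement Security Contribution: 4.9% × R$1352.00 = R$66.25
Medical Insurance Levy: 3.2% × R$1352.00 = R$43.26
Total: R$55.35 + R$66.25 + R$43.26 = R$164.86

R$164.86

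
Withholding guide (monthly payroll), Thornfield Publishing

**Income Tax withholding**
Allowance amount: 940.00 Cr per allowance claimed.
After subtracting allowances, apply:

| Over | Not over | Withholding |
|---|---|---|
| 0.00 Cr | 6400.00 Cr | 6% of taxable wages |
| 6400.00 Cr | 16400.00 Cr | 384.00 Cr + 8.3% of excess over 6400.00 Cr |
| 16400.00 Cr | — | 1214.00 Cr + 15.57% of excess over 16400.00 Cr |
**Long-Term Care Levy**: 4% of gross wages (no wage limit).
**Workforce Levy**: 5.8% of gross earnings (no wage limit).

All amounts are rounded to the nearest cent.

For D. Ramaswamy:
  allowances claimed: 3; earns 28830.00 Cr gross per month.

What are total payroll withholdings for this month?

Income Tax: taxable = 28830.00 Cr − 3×940.00 Cr = 26010.00 Cr
  1214.00 Cr + 15.57% × (26010.00 Cr − 16400.00 Cr) = 1214.00 Cr + 15.57% × 9610.00 Cr = 2710.28 Cr
Long-Term Care Levy: 4% × 28830.00 Cr = 1153.20 Cr
Workforce Levy: 5.8% × 28830.00 Cr = 1672.14 Cr
Total: 2710.28 Cr + 1153.20 Cr + 1672.14 Cr = 5535.62 Cr

5535.62 Cr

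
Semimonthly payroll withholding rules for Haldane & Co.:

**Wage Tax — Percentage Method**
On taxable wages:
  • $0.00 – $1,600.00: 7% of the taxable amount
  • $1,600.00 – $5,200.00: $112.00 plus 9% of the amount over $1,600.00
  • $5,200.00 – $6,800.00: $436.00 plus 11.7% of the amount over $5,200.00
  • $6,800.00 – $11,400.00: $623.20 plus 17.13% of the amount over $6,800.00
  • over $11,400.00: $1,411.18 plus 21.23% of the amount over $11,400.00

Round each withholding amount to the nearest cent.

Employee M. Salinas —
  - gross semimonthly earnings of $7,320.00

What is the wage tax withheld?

Wage Tax: taxable = $7,320.00
  $623.20 + 17.13% × ($7,320.00 − $6,800.00) = $623.20 + 17.13% × $520.00 = $712.28

$712.28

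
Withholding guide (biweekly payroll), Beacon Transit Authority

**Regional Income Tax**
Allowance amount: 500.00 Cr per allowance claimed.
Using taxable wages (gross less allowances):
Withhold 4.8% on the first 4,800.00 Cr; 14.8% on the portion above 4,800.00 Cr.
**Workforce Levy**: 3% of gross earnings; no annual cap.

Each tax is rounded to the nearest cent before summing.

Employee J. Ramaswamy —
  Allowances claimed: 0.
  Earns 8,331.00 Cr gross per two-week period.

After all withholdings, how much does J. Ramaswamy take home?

7,328.08 Cr

Regional Income Tax: taxable = 8,331.00 Cr
  230.40 Cr + 14.8% × (8,331.00 Cr − 4,800.00 Cr) = 230.40 Cr + 14.8% × 3,531.00 Cr = 752.99 Cr
Workforce Levy: 3% × 8,331.00 Cr = 249.93 Cr
Total withheld: 752.99 Cr + 249.93 Cr = 1,002.92 Cr
Net pay: 8,331.00 Cr − 1,002.92 Cr = 7,328.08 Cr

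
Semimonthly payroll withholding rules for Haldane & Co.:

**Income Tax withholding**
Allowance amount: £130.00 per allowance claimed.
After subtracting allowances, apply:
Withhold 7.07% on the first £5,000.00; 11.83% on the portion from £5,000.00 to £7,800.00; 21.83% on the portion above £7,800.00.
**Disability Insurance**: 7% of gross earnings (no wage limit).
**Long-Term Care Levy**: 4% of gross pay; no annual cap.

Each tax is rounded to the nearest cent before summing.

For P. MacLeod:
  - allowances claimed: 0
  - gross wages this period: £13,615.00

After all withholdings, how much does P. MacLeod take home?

Income Tax: taxable = £13,615.00
  £684.74 + 21.83% × (£13,615.00 − £7,800.00) = £684.74 + 21.83% × £5,815.00 = £1,954.15
Disability Insurance: 7% × £13,615.00 = £953.05
Long-Term Care Levy: 4% × £13,615.00 = £544.60
Total withheld: £1,954.15 + £953.05 + £544.60 = £3,451.80
Net pay: £13,615.00 − £3,451.80 = £10,163.20

£10,163.20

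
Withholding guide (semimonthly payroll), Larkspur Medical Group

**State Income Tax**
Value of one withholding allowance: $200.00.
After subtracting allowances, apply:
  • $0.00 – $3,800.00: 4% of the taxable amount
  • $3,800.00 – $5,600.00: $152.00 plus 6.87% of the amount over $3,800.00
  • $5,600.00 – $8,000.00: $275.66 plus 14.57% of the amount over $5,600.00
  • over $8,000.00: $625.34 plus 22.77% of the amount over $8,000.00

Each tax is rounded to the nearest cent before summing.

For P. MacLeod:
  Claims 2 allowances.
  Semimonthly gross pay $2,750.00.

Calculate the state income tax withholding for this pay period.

$94.00

State Income Tax: taxable = $2,750.00 − 2×$200.00 = $2,350.00
  4% × $2,350.00 = $94.00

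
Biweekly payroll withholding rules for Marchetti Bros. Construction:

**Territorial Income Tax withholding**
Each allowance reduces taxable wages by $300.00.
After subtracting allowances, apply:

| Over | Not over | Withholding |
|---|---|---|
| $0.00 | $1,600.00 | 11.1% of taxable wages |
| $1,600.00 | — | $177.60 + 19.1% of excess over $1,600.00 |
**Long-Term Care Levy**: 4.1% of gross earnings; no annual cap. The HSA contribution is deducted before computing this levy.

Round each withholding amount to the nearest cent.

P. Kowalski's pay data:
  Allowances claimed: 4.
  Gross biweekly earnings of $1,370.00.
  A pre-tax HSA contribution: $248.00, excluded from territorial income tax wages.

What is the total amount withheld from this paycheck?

Territorial Income Tax: taxable = $1,370.00 − $248.00 − 4×$300.00 = $-78.00
  Taxable ≤ 0 → $0.00
Long-Term Care Levy: 4.1% × $1,122.00 = $46.00
Total: $0.00 + $46.00 = $46.00

$46.00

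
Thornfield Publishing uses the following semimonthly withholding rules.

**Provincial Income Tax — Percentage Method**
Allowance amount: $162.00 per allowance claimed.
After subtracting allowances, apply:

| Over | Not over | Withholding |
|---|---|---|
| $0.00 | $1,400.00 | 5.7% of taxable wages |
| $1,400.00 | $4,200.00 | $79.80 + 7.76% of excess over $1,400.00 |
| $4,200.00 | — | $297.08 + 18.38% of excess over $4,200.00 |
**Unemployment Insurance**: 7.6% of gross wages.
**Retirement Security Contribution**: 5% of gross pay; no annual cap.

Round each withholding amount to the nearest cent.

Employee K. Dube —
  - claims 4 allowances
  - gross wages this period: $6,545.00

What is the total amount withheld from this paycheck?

Provincial Income Tax: taxable = $6,545.00 − 4×$162.00 = $5,897.00
  $297.08 + 18.38% × ($5,897.00 − $4,200.00) = $297.08 + 18.38% × $1,697.00 = $608.99
Unemployment Insurance: 7.6% × $6,545.00 = $497.42
Retirement Security Contribution: 5% × $6,545.00 = $327.25
Total: $608.99 + $497.42 + $327.25 = $1,433.66

$1,433.66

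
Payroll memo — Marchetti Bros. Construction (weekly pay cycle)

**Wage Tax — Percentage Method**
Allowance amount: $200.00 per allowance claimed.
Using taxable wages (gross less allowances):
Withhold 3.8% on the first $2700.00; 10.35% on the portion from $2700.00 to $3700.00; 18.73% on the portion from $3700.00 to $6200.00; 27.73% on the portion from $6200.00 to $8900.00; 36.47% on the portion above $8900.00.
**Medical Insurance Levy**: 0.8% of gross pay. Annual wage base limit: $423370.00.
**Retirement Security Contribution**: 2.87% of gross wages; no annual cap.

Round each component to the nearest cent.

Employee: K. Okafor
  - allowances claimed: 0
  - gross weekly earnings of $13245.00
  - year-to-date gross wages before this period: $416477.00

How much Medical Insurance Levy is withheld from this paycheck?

Medical Insurance Levy: cap $423370.00 − YTD $416477.00 = $6893.00 subject; 0.8% × $6893.00 = $55.14

$55.14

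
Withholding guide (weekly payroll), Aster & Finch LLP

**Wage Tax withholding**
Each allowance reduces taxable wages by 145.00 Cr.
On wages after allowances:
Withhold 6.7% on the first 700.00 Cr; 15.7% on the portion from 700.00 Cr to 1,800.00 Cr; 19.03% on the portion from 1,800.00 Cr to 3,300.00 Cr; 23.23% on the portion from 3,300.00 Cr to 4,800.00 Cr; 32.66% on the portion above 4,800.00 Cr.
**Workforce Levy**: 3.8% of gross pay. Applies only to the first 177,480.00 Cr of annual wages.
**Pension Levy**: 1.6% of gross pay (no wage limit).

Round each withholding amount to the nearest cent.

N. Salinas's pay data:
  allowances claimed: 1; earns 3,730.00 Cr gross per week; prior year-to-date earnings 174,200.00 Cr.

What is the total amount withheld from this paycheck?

755.58 Cr

Wage Tax: taxable = 3,730.00 Cr − 1×145.00 Cr = 3,585.00 Cr
  505.05 Cr + 23.23% × (3,585.00 Cr − 3,300.00 Cr) = 505.05 Cr + 23.23% × 285.00 Cr = 571.26 Cr
Workforce Levy: cap 177,480.00 Cr − YTD 174,200.00 Cr = 3,280.00 Cr subject; 3.8% × 3,280.00 Cr = 124.64 Cr
Pension Levy: 1.6% × 3,730.00 Cr = 59.68 Cr
Total: 571.26 Cr + 124.64 Cr + 59.68 Cr = 755.58 Cr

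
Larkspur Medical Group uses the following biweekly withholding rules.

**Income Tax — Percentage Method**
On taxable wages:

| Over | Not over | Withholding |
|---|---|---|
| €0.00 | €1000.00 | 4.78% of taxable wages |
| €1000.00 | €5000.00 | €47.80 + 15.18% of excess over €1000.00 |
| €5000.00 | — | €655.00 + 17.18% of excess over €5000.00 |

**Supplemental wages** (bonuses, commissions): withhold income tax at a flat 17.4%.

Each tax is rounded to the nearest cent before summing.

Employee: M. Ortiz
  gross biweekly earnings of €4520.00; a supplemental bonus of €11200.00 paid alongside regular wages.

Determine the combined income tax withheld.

Income Tax: taxable = €4520.00
  €47.80 + 15.18% × (€4520.00 − €1000.00) = €47.80 + 15.18% × €3520.00 = €582.14
Supplemental (17.4% flat on bonus): 17.4% × €11200.00 = €1948.80
Total income tax: €582.14 + €1948.80 = €2530.94

€2530.94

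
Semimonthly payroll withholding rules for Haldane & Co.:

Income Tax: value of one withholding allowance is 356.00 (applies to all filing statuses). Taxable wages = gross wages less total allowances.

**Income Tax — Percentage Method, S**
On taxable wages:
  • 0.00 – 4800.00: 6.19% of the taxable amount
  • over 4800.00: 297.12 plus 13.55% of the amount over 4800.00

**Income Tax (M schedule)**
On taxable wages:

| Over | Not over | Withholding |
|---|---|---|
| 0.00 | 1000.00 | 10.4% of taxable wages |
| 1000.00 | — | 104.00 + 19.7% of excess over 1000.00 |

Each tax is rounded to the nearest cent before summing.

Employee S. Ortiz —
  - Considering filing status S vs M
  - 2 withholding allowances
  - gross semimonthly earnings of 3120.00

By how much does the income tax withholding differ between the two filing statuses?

232.32

Income Tax (S): taxable = 3120.00 − 2×356.00 = 2408.00
  6.19% × 2408.00 = 149.06
Income Tax (M): taxable = 3120.00 − 2×356.00 = 2408.00
  104.00 + 19.7% × (2408.00 − 1000.00) = 104.00 + 19.7% × 1408.00 = 381.38
Difference: |149.06 − 381.38| = 232.32 (higher under M)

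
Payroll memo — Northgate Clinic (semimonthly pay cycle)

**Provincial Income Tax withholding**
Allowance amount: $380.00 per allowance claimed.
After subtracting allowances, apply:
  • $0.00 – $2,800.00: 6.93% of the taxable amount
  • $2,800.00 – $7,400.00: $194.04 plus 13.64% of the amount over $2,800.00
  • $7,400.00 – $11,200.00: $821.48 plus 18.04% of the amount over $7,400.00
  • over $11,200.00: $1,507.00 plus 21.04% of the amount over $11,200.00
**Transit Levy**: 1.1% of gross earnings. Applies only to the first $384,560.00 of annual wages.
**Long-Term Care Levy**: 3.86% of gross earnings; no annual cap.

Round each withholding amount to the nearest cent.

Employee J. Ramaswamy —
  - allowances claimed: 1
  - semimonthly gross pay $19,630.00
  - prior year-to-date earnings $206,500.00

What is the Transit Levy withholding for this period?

$215.93

Transit Levy: 1.1% × $19,630.00 = $215.93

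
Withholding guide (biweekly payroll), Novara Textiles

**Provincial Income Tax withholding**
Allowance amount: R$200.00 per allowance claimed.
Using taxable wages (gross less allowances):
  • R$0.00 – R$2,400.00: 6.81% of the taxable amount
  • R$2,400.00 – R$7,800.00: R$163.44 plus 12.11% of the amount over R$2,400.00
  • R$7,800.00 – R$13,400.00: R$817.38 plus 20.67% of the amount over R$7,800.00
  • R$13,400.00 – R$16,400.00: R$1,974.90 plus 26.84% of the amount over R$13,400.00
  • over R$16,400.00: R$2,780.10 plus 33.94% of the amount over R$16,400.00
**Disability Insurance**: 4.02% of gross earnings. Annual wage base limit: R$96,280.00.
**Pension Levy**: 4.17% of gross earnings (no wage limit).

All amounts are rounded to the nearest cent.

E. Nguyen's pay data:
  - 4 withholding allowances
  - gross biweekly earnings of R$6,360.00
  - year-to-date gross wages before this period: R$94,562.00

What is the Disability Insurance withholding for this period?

R$69.06

Disability Insurance: cap R$96,280.00 − YTD R$94,562.00 = R$1,718.00 subject; 4.02% × R$1,718.00 = R$69.06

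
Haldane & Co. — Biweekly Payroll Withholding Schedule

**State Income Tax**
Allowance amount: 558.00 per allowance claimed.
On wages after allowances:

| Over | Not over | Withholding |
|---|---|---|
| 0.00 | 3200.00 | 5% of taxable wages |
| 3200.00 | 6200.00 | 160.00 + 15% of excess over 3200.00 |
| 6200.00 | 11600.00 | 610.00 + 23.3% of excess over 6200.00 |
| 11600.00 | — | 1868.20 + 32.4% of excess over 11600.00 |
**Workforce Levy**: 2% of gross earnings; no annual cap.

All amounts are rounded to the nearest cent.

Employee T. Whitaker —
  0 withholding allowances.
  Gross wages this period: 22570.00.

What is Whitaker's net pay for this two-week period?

State Income Tax: taxable = 22570.00
  1868.20 + 32.4% × (22570.00 − 11600.00) = 1868.20 + 32.4% × 10970.00 = 5422.48
Workforce Levy: 2% × 22570.00 = 451.40
Total withheld: 5422.48 + 451.40 = 5873.88
Net pay: 22570.00 − 5873.88 = 16696.12

16696.12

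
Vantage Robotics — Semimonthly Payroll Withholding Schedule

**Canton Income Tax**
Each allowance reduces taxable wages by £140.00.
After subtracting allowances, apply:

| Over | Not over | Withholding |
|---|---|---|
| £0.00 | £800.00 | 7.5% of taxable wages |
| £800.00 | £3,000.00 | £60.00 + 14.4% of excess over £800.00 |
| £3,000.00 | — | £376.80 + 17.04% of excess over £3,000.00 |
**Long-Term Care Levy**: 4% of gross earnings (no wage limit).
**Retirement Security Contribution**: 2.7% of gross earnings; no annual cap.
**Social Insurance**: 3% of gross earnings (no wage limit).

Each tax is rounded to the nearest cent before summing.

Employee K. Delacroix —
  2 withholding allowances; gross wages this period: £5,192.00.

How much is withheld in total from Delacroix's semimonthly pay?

Canton Income Tax: taxable = £5,192.00 − 2×£140.00 = £4,912.00
  £376.80 + 17.04% × (£4,912.00 − £3,000.00) = £376.80 + 17.04% × £1,912.00 = £702.60
Long-Term Care Levy: 4% × £5,192.00 = £207.68
Retirement Security Contribution: 2.7% × £5,192.00 = £140.18
Social Insurance: 3% × £5,192.00 = £155.76
Total: £702.60 + £207.68 + £140.18 + £155.76 = £1,206.22

£1,206.22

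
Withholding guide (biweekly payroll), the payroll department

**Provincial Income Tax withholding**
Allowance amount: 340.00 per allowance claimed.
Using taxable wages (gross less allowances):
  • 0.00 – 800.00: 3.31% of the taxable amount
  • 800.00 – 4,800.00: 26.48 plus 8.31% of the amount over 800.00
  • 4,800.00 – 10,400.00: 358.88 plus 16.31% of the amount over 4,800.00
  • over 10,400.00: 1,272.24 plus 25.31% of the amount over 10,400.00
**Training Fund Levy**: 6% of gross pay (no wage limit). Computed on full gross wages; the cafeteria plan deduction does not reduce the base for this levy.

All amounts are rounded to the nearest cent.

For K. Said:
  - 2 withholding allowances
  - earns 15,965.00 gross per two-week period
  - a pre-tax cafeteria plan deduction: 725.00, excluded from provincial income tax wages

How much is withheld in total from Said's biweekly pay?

Provincial Income Tax: taxable = 15,965.00 − 725.00 − 2×340.00 = 14,560.00
  1,272.24 + 25.31% × (14,560.00 − 10,400.00) = 1,272.24 + 25.31% × 4,160.00 = 2,325.14
Training Fund Levy: 6% × 15,965.00 = 957.90
Total: 2,325.14 + 957.90 = 3,283.04

3,283.04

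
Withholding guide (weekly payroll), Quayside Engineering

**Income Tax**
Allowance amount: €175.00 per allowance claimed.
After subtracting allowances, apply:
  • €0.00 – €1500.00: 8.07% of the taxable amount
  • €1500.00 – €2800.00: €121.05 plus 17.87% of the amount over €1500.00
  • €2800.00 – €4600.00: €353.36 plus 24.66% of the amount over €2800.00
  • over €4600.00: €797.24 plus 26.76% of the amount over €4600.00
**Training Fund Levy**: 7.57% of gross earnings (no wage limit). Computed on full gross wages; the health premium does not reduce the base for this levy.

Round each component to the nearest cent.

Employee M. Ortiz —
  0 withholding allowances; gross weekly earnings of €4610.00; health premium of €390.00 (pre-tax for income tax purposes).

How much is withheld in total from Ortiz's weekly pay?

€1052.51

Income Tax: taxable = €4610.00 − €390.00 = €4220.00
  €353.36 + 24.66% × (€4220.00 − €2800.00) = €353.36 + 24.66% × €1420.00 = €703.53
Training Fund Levy: 7.57% × €4610.00 = €348.98
Total: €703.53 + €348.98 = €1052.51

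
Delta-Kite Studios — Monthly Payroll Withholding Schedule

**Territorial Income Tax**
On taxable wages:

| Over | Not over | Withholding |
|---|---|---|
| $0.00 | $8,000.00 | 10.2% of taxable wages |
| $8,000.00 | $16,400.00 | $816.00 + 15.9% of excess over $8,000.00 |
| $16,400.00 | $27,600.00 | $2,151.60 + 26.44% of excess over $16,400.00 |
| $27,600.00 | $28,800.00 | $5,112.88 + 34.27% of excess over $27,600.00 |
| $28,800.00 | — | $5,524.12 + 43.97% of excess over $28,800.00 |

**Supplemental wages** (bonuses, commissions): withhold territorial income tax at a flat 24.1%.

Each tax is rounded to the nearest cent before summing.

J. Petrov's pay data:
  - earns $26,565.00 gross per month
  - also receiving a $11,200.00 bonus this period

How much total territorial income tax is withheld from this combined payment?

$7,538.43

Territorial Income Tax: taxable = $26,565.00
  $2,151.60 + 26.44% × ($26,565.00 − $16,400.00) = $2,151.60 + 26.44% × $10,165.00 = $4,839.23
Supplemental (24.1% flat on bonus): 24.1% × $11,200.00 = $2,699.20
Total territorial income tax: $4,839.23 + $2,699.20 = $7,538.43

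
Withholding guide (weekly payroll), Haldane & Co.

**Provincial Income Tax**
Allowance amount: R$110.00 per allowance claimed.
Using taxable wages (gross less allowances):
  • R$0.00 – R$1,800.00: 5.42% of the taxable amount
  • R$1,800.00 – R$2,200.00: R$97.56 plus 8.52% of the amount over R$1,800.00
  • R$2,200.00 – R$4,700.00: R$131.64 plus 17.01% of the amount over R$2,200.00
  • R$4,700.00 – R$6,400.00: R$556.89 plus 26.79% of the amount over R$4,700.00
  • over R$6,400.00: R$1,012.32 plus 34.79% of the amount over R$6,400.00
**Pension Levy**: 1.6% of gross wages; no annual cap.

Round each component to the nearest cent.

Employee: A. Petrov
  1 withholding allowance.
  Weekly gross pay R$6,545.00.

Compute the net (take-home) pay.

Provincial Income Tax: taxable = R$6,545.00 − 1×R$110.00 = R$6,435.00
  R$1,012.32 + 34.79% × (R$6,435.00 − R$6,400.00) = R$1,012.32 + 34.79% × R$35.00 = R$1,024.50
Pension Levy: 1.6% × R$6,545.00 = R$104.72
Total withheld: R$1,024.50 + R$104.72 = R$1,129.22
Net pay: R$6,545.00 − R$1,129.22 = R$5,415.78

R$5,415.78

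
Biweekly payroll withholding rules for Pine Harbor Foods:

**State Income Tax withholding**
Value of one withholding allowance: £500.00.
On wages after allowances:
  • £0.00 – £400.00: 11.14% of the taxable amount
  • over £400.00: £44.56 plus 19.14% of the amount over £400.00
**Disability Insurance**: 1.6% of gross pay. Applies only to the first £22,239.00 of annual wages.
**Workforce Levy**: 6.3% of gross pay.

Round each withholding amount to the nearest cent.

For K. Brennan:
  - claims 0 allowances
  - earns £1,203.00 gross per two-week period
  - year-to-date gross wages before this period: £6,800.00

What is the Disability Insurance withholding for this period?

£19.25

Disability Insurance: 1.6% × £1,203.00 = £19.25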